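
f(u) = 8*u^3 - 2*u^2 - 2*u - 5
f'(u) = 24*u^2 - 4*u - 2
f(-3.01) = -235.27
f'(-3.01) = 227.48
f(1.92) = 40.41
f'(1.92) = 78.79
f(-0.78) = -8.45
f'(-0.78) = 15.72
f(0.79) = -3.88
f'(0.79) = 9.82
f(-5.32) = -1255.51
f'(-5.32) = 698.54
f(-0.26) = -4.76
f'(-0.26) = 0.66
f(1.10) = 1.03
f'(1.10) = 22.64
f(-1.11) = -16.19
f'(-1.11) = 32.01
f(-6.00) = -1793.00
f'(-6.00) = 886.00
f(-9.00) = -5981.00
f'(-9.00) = 1978.00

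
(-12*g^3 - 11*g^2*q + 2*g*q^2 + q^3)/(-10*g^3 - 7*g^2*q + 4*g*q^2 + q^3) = (-12*g^2 + g*q + q^2)/(-10*g^2 + 3*g*q + q^2)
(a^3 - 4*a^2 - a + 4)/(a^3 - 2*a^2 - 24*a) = (-a^3 + 4*a^2 + a - 4)/(a*(-a^2 + 2*a + 24))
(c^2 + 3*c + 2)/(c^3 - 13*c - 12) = (c + 2)/(c^2 - c - 12)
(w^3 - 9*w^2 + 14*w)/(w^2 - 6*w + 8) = w*(w - 7)/(w - 4)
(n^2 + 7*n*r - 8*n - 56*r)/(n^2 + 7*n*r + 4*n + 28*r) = (n - 8)/(n + 4)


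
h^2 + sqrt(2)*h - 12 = (h - 2*sqrt(2))*(h + 3*sqrt(2))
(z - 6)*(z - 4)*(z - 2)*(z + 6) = z^4 - 6*z^3 - 28*z^2 + 216*z - 288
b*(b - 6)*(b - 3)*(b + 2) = b^4 - 7*b^3 + 36*b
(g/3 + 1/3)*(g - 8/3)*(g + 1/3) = g^3/3 - 4*g^2/9 - 29*g/27 - 8/27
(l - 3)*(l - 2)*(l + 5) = l^3 - 19*l + 30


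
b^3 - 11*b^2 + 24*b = b*(b - 8)*(b - 3)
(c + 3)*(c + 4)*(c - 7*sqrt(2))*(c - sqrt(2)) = c^4 - 8*sqrt(2)*c^3 + 7*c^3 - 56*sqrt(2)*c^2 + 26*c^2 - 96*sqrt(2)*c + 98*c + 168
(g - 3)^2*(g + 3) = g^3 - 3*g^2 - 9*g + 27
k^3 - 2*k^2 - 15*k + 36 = (k - 3)^2*(k + 4)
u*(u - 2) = u^2 - 2*u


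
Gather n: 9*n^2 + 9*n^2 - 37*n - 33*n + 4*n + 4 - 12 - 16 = 18*n^2 - 66*n - 24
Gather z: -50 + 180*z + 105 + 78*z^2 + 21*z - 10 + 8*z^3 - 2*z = 8*z^3 + 78*z^2 + 199*z + 45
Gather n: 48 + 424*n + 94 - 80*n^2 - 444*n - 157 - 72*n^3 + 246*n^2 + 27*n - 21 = -72*n^3 + 166*n^2 + 7*n - 36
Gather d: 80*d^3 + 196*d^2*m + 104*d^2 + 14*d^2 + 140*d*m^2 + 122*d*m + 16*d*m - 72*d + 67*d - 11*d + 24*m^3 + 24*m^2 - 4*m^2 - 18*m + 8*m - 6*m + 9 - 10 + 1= 80*d^3 + d^2*(196*m + 118) + d*(140*m^2 + 138*m - 16) + 24*m^3 + 20*m^2 - 16*m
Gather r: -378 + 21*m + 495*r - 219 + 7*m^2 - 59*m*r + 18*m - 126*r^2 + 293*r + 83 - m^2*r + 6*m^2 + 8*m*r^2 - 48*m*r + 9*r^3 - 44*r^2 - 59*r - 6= 13*m^2 + 39*m + 9*r^3 + r^2*(8*m - 170) + r*(-m^2 - 107*m + 729) - 520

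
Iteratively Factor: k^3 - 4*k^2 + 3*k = (k - 1)*(k^2 - 3*k) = k*(k - 1)*(k - 3)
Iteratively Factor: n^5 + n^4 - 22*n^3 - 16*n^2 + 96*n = (n)*(n^4 + n^3 - 22*n^2 - 16*n + 96) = n*(n - 4)*(n^3 + 5*n^2 - 2*n - 24) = n*(n - 4)*(n - 2)*(n^2 + 7*n + 12) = n*(n - 4)*(n - 2)*(n + 3)*(n + 4)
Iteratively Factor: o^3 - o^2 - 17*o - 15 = (o + 3)*(o^2 - 4*o - 5) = (o + 1)*(o + 3)*(o - 5)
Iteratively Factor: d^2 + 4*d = (d + 4)*(d)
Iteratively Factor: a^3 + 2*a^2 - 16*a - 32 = (a - 4)*(a^2 + 6*a + 8) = (a - 4)*(a + 4)*(a + 2)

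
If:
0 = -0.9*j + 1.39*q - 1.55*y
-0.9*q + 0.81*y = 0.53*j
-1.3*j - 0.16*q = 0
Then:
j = 0.00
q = 0.00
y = 0.00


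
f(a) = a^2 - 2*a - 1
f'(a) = 2*a - 2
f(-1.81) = 5.90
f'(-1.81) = -5.62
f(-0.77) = 1.13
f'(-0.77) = -3.54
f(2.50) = 0.25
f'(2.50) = 3.00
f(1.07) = -2.00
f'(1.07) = 0.14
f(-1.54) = 4.45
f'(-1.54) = -5.08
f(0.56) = -1.81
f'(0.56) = -0.88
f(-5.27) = 37.31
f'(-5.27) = -12.54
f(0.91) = -1.99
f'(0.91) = -0.18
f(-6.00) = 47.00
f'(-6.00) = -14.00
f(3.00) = 2.00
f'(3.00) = 4.00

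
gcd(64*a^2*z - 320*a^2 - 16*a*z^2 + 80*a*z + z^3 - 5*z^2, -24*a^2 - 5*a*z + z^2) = -8*a + z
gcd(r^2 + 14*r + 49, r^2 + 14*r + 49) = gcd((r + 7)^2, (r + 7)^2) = r^2 + 14*r + 49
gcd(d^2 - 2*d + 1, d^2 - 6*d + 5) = d - 1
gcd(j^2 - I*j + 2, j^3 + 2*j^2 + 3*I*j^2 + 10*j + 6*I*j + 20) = j - 2*I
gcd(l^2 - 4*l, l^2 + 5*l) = l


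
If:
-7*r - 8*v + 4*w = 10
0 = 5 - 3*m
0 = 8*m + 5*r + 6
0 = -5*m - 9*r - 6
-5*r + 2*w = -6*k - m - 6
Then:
No Solution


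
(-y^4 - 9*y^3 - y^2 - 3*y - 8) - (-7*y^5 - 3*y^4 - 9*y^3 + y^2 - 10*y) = 7*y^5 + 2*y^4 - 2*y^2 + 7*y - 8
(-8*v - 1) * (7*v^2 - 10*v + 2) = -56*v^3 + 73*v^2 - 6*v - 2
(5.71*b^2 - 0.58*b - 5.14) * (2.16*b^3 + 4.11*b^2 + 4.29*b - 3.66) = 12.3336*b^5 + 22.2153*b^4 + 11.0097*b^3 - 44.5122*b^2 - 19.9278*b + 18.8124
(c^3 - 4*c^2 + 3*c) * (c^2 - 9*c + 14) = c^5 - 13*c^4 + 53*c^3 - 83*c^2 + 42*c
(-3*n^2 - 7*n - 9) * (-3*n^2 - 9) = 9*n^4 + 21*n^3 + 54*n^2 + 63*n + 81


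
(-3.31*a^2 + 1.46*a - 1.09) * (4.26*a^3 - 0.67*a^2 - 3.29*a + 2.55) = -14.1006*a^5 + 8.4373*a^4 + 5.2683*a^3 - 12.5136*a^2 + 7.3091*a - 2.7795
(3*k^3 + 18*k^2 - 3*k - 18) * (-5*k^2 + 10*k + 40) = -15*k^5 - 60*k^4 + 315*k^3 + 780*k^2 - 300*k - 720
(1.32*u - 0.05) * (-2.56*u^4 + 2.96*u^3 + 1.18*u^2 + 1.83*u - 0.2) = -3.3792*u^5 + 4.0352*u^4 + 1.4096*u^3 + 2.3566*u^2 - 0.3555*u + 0.01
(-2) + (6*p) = 6*p - 2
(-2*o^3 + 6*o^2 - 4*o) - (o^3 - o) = -3*o^3 + 6*o^2 - 3*o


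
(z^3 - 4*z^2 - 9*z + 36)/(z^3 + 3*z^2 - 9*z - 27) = (z - 4)/(z + 3)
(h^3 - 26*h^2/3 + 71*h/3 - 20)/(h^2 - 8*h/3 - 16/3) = (3*h^2 - 14*h + 15)/(3*h + 4)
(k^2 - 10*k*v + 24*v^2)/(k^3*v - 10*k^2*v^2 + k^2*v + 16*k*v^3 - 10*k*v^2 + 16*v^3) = (k^2 - 10*k*v + 24*v^2)/(v*(k^3 - 10*k^2*v + k^2 + 16*k*v^2 - 10*k*v + 16*v^2))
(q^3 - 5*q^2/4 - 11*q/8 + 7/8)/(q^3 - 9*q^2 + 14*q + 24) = (8*q^2 - 18*q + 7)/(8*(q^2 - 10*q + 24))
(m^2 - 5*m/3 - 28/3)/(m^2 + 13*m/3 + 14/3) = (m - 4)/(m + 2)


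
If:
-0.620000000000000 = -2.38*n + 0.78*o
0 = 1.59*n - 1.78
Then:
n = 1.12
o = 2.62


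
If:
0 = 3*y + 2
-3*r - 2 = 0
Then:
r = -2/3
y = -2/3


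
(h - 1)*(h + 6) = h^2 + 5*h - 6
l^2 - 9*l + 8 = (l - 8)*(l - 1)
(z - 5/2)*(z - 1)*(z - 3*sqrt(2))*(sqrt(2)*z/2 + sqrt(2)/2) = sqrt(2)*z^4/2 - 3*z^3 - 5*sqrt(2)*z^3/4 - sqrt(2)*z^2/2 + 15*z^2/2 + 5*sqrt(2)*z/4 + 3*z - 15/2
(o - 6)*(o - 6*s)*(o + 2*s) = o^3 - 4*o^2*s - 6*o^2 - 12*o*s^2 + 24*o*s + 72*s^2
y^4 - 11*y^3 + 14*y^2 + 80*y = y*(y - 8)*(y - 5)*(y + 2)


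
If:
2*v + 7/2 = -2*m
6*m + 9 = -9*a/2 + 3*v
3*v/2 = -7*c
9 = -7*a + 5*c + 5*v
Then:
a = -811/423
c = 34/141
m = -1057/1692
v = -476/423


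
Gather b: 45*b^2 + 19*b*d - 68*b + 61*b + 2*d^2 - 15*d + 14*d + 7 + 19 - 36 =45*b^2 + b*(19*d - 7) + 2*d^2 - d - 10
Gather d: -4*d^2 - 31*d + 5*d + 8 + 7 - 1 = -4*d^2 - 26*d + 14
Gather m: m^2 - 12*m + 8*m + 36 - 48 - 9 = m^2 - 4*m - 21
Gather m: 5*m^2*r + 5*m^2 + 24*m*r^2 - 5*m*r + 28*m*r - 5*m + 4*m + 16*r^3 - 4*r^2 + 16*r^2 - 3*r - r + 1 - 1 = m^2*(5*r + 5) + m*(24*r^2 + 23*r - 1) + 16*r^3 + 12*r^2 - 4*r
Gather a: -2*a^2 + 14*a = -2*a^2 + 14*a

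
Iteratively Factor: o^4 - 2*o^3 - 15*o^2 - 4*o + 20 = (o - 1)*(o^3 - o^2 - 16*o - 20) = (o - 1)*(o + 2)*(o^2 - 3*o - 10) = (o - 1)*(o + 2)^2*(o - 5)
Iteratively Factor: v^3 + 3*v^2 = (v)*(v^2 + 3*v) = v^2*(v + 3)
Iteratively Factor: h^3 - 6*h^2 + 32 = (h - 4)*(h^2 - 2*h - 8) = (h - 4)*(h + 2)*(h - 4)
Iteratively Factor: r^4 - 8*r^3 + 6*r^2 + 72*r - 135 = (r - 3)*(r^3 - 5*r^2 - 9*r + 45) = (r - 5)*(r - 3)*(r^2 - 9) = (r - 5)*(r - 3)^2*(r + 3)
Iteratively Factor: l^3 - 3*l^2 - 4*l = (l + 1)*(l^2 - 4*l) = (l - 4)*(l + 1)*(l)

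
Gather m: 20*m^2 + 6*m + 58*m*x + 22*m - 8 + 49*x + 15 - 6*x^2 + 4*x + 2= 20*m^2 + m*(58*x + 28) - 6*x^2 + 53*x + 9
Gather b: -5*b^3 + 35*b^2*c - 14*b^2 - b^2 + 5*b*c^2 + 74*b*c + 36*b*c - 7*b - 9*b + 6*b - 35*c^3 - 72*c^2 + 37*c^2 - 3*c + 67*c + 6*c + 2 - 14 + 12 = -5*b^3 + b^2*(35*c - 15) + b*(5*c^2 + 110*c - 10) - 35*c^3 - 35*c^2 + 70*c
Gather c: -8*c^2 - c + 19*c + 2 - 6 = -8*c^2 + 18*c - 4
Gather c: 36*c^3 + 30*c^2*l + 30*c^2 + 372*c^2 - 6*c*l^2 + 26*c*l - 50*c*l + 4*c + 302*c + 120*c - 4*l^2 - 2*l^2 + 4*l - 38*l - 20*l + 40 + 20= 36*c^3 + c^2*(30*l + 402) + c*(-6*l^2 - 24*l + 426) - 6*l^2 - 54*l + 60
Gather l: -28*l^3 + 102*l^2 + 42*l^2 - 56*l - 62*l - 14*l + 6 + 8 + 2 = -28*l^3 + 144*l^2 - 132*l + 16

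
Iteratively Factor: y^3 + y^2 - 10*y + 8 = (y + 4)*(y^2 - 3*y + 2) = (y - 1)*(y + 4)*(y - 2)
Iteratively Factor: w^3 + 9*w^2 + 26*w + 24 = (w + 4)*(w^2 + 5*w + 6) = (w + 3)*(w + 4)*(w + 2)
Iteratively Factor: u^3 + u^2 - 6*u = (u + 3)*(u^2 - 2*u) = u*(u + 3)*(u - 2)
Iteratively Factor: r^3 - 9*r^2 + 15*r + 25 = (r - 5)*(r^2 - 4*r - 5) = (r - 5)*(r + 1)*(r - 5)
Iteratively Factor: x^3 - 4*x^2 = (x - 4)*(x^2) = x*(x - 4)*(x)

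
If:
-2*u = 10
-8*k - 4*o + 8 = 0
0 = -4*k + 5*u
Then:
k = -25/4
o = 29/2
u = -5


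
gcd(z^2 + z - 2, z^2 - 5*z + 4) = z - 1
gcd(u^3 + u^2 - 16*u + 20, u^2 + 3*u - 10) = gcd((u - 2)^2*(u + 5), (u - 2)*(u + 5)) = u^2 + 3*u - 10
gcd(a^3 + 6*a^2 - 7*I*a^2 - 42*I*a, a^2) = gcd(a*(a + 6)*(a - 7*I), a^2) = a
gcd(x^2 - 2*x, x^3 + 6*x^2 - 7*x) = x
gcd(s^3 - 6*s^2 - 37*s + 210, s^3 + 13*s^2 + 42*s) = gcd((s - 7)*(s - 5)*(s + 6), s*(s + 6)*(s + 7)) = s + 6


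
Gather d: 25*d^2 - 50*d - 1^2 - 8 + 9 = 25*d^2 - 50*d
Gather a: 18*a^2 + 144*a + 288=18*a^2 + 144*a + 288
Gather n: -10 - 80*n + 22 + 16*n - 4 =8 - 64*n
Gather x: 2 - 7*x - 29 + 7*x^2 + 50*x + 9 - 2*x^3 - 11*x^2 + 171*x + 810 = -2*x^3 - 4*x^2 + 214*x + 792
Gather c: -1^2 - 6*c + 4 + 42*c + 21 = 36*c + 24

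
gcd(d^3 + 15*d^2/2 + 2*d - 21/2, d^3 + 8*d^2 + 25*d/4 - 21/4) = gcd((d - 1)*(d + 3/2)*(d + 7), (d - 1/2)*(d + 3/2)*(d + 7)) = d^2 + 17*d/2 + 21/2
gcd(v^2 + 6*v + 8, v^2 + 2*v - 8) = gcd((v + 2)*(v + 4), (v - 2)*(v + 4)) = v + 4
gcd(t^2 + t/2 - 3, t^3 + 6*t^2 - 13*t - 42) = t + 2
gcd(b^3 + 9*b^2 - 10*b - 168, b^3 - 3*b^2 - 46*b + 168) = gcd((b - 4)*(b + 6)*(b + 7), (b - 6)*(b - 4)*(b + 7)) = b^2 + 3*b - 28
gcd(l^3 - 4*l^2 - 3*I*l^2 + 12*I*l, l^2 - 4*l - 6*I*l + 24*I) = l - 4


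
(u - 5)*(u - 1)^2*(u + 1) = u^4 - 6*u^3 + 4*u^2 + 6*u - 5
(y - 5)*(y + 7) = y^2 + 2*y - 35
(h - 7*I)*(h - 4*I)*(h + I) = h^3 - 10*I*h^2 - 17*h - 28*I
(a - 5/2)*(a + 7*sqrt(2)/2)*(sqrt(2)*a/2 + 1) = sqrt(2)*a^3/2 - 5*sqrt(2)*a^2/4 + 9*a^2/2 - 45*a/4 + 7*sqrt(2)*a/2 - 35*sqrt(2)/4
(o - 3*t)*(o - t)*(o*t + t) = o^3*t - 4*o^2*t^2 + o^2*t + 3*o*t^3 - 4*o*t^2 + 3*t^3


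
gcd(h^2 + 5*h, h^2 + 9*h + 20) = h + 5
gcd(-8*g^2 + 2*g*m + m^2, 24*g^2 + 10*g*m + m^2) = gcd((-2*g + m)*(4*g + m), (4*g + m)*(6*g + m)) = 4*g + m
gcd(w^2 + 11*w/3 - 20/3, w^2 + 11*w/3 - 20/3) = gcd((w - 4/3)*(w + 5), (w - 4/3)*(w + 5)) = w^2 + 11*w/3 - 20/3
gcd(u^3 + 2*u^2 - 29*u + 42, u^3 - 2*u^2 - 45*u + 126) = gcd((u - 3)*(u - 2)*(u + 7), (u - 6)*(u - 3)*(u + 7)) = u^2 + 4*u - 21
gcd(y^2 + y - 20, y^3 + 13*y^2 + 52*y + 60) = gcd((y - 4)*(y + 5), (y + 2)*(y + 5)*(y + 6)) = y + 5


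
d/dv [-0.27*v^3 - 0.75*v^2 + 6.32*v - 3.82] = -0.81*v^2 - 1.5*v + 6.32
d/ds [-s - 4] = -1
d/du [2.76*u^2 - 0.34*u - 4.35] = 5.52*u - 0.34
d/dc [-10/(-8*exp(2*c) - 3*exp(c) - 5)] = (-160*exp(c) - 30)*exp(c)/(8*exp(2*c) + 3*exp(c) + 5)^2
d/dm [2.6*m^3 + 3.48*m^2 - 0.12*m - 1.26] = 7.8*m^2 + 6.96*m - 0.12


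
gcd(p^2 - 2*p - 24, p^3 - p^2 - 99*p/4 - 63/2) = p - 6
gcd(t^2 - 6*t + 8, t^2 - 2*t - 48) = 1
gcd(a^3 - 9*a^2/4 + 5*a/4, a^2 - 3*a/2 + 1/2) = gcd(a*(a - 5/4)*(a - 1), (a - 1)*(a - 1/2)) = a - 1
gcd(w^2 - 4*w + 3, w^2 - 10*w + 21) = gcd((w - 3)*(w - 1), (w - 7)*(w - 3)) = w - 3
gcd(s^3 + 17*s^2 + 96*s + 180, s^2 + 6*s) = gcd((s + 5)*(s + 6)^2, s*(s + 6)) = s + 6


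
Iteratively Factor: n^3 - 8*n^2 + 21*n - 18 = (n - 3)*(n^2 - 5*n + 6) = (n - 3)*(n - 2)*(n - 3)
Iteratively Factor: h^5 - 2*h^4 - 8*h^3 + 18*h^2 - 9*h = (h - 1)*(h^4 - h^3 - 9*h^2 + 9*h) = h*(h - 1)*(h^3 - h^2 - 9*h + 9) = h*(h - 3)*(h - 1)*(h^2 + 2*h - 3) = h*(h - 3)*(h - 1)^2*(h + 3)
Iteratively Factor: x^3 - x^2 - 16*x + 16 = (x - 4)*(x^2 + 3*x - 4) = (x - 4)*(x + 4)*(x - 1)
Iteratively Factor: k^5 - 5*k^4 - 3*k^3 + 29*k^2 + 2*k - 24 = (k + 2)*(k^4 - 7*k^3 + 11*k^2 + 7*k - 12) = (k - 1)*(k + 2)*(k^3 - 6*k^2 + 5*k + 12) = (k - 4)*(k - 1)*(k + 2)*(k^2 - 2*k - 3) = (k - 4)*(k - 1)*(k + 1)*(k + 2)*(k - 3)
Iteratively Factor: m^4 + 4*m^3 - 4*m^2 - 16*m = (m)*(m^3 + 4*m^2 - 4*m - 16) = m*(m + 4)*(m^2 - 4) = m*(m + 2)*(m + 4)*(m - 2)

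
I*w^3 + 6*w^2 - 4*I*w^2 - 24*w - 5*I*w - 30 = (w - 5)*(w - 6*I)*(I*w + I)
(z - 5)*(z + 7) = z^2 + 2*z - 35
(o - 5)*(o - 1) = o^2 - 6*o + 5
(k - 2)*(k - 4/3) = k^2 - 10*k/3 + 8/3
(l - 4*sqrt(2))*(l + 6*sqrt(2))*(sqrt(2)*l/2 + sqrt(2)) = sqrt(2)*l^3/2 + sqrt(2)*l^2 + 2*l^2 - 24*sqrt(2)*l + 4*l - 48*sqrt(2)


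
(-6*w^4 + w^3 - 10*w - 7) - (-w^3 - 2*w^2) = -6*w^4 + 2*w^3 + 2*w^2 - 10*w - 7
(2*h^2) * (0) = 0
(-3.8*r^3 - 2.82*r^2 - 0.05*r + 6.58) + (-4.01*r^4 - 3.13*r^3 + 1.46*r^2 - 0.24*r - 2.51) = -4.01*r^4 - 6.93*r^3 - 1.36*r^2 - 0.29*r + 4.07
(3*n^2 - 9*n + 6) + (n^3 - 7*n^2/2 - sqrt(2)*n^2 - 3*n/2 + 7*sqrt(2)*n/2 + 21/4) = n^3 - sqrt(2)*n^2 - n^2/2 - 21*n/2 + 7*sqrt(2)*n/2 + 45/4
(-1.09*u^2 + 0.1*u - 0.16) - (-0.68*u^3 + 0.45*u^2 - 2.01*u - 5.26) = 0.68*u^3 - 1.54*u^2 + 2.11*u + 5.1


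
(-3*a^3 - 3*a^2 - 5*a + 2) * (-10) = 30*a^3 + 30*a^2 + 50*a - 20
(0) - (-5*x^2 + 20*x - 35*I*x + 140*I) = 5*x^2 - 20*x + 35*I*x - 140*I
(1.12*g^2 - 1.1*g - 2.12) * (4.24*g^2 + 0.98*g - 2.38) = 4.7488*g^4 - 3.5664*g^3 - 12.7324*g^2 + 0.5404*g + 5.0456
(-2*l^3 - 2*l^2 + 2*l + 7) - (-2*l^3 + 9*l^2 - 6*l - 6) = -11*l^2 + 8*l + 13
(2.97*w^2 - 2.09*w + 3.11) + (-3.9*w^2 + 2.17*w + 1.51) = -0.93*w^2 + 0.0800000000000001*w + 4.62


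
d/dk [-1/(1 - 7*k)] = -7/(7*k - 1)^2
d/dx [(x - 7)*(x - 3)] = 2*x - 10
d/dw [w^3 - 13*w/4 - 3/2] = 3*w^2 - 13/4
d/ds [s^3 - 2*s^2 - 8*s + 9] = 3*s^2 - 4*s - 8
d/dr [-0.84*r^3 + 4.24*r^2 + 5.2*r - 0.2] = -2.52*r^2 + 8.48*r + 5.2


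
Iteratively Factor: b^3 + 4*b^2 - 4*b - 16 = (b - 2)*(b^2 + 6*b + 8) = (b - 2)*(b + 4)*(b + 2)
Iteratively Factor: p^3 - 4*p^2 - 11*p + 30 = (p - 2)*(p^2 - 2*p - 15) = (p - 5)*(p - 2)*(p + 3)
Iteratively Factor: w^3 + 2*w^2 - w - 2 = (w + 1)*(w^2 + w - 2) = (w - 1)*(w + 1)*(w + 2)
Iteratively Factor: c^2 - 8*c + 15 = (c - 5)*(c - 3)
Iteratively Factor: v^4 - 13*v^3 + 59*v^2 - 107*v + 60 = (v - 3)*(v^3 - 10*v^2 + 29*v - 20) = (v - 3)*(v - 1)*(v^2 - 9*v + 20) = (v - 5)*(v - 3)*(v - 1)*(v - 4)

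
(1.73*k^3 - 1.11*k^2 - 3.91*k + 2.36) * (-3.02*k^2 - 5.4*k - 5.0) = -5.2246*k^5 - 5.9898*k^4 + 9.1522*k^3 + 19.5368*k^2 + 6.806*k - 11.8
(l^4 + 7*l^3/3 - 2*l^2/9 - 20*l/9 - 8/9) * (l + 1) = l^5 + 10*l^4/3 + 19*l^3/9 - 22*l^2/9 - 28*l/9 - 8/9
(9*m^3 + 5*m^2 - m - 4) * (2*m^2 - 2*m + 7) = 18*m^5 - 8*m^4 + 51*m^3 + 29*m^2 + m - 28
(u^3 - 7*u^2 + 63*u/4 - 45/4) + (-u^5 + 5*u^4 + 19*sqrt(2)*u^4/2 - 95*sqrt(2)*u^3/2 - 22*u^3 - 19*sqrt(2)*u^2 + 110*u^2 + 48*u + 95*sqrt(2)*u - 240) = -u^5 + 5*u^4 + 19*sqrt(2)*u^4/2 - 95*sqrt(2)*u^3/2 - 21*u^3 - 19*sqrt(2)*u^2 + 103*u^2 + 255*u/4 + 95*sqrt(2)*u - 1005/4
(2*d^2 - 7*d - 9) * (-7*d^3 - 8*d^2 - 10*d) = -14*d^5 + 33*d^4 + 99*d^3 + 142*d^2 + 90*d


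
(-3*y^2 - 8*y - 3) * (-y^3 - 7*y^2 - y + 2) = 3*y^5 + 29*y^4 + 62*y^3 + 23*y^2 - 13*y - 6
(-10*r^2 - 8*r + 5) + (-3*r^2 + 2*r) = -13*r^2 - 6*r + 5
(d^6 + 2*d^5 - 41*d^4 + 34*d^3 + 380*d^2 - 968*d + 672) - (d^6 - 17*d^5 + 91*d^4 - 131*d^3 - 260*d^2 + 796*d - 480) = 19*d^5 - 132*d^4 + 165*d^3 + 640*d^2 - 1764*d + 1152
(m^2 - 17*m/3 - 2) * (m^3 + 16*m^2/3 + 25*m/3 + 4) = m^5 - m^4/3 - 215*m^3/9 - 485*m^2/9 - 118*m/3 - 8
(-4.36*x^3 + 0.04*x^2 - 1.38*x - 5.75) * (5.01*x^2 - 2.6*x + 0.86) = -21.8436*x^5 + 11.5364*x^4 - 10.7674*x^3 - 25.1851*x^2 + 13.7632*x - 4.945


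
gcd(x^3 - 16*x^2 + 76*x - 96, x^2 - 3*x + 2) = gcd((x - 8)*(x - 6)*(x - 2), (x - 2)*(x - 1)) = x - 2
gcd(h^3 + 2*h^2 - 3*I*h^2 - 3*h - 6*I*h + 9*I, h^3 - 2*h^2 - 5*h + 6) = h - 1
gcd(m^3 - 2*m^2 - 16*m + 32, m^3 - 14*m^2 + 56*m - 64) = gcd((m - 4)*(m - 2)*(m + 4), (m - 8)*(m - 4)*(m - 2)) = m^2 - 6*m + 8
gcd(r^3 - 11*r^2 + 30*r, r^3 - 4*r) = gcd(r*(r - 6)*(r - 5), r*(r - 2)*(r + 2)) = r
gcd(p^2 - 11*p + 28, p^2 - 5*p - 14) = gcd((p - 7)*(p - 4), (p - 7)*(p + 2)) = p - 7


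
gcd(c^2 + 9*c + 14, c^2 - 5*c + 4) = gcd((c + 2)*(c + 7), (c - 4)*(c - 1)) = 1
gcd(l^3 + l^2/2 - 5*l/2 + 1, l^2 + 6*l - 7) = l - 1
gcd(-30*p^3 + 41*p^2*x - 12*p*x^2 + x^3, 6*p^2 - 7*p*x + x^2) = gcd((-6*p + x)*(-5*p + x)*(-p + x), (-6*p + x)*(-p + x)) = 6*p^2 - 7*p*x + x^2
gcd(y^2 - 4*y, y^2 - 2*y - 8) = y - 4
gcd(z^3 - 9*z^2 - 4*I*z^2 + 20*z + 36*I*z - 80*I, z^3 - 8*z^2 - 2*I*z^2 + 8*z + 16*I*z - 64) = z - 4*I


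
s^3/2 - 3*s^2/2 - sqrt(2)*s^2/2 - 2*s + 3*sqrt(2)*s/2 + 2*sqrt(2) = (s/2 + 1/2)*(s - 4)*(s - sqrt(2))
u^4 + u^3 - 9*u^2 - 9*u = u*(u - 3)*(u + 1)*(u + 3)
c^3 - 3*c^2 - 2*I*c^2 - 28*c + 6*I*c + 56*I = (c - 7)*(c + 4)*(c - 2*I)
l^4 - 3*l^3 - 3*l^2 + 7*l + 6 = (l - 3)*(l - 2)*(l + 1)^2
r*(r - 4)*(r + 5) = r^3 + r^2 - 20*r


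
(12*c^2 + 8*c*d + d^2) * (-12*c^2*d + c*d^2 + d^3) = -144*c^4*d - 84*c^3*d^2 + 8*c^2*d^3 + 9*c*d^4 + d^5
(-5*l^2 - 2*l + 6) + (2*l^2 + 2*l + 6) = 12 - 3*l^2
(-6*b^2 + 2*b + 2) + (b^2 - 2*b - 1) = 1 - 5*b^2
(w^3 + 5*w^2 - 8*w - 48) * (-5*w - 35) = -5*w^4 - 60*w^3 - 135*w^2 + 520*w + 1680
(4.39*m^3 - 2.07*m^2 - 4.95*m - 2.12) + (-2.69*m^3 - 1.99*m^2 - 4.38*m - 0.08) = 1.7*m^3 - 4.06*m^2 - 9.33*m - 2.2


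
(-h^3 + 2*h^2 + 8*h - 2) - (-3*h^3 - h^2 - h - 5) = 2*h^3 + 3*h^2 + 9*h + 3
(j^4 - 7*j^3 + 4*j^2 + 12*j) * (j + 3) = j^5 - 4*j^4 - 17*j^3 + 24*j^2 + 36*j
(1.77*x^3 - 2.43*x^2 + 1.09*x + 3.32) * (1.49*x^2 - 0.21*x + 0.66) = 2.6373*x^5 - 3.9924*x^4 + 3.3026*x^3 + 3.1141*x^2 + 0.0222000000000001*x + 2.1912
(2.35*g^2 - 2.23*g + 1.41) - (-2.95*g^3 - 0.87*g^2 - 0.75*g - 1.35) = 2.95*g^3 + 3.22*g^2 - 1.48*g + 2.76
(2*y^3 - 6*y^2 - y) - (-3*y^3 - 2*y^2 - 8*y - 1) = 5*y^3 - 4*y^2 + 7*y + 1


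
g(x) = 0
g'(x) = 0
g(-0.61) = 0.00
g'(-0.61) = 0.00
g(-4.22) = 0.00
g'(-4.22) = 0.00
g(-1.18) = 0.00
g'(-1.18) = 0.00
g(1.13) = 0.00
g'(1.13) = 0.00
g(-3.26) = 0.00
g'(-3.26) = 0.00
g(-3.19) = 0.00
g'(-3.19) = 0.00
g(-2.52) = 0.00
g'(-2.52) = 0.00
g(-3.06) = 0.00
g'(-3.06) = 0.00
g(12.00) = 0.00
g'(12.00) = 0.00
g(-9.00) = 0.00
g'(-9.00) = 0.00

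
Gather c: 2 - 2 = 0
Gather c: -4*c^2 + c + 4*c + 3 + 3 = -4*c^2 + 5*c + 6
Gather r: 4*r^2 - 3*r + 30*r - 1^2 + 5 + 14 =4*r^2 + 27*r + 18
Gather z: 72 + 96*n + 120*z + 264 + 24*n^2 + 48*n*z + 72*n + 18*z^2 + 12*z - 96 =24*n^2 + 168*n + 18*z^2 + z*(48*n + 132) + 240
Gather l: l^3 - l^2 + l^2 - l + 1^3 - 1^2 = l^3 - l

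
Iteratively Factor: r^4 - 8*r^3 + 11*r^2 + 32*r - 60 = (r - 2)*(r^3 - 6*r^2 - r + 30) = (r - 2)*(r + 2)*(r^2 - 8*r + 15) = (r - 3)*(r - 2)*(r + 2)*(r - 5)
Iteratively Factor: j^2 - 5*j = (j - 5)*(j)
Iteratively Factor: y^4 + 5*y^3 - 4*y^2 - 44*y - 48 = (y - 3)*(y^3 + 8*y^2 + 20*y + 16) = (y - 3)*(y + 4)*(y^2 + 4*y + 4) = (y - 3)*(y + 2)*(y + 4)*(y + 2)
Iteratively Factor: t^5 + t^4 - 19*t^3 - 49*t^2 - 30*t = (t)*(t^4 + t^3 - 19*t^2 - 49*t - 30) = t*(t + 2)*(t^3 - t^2 - 17*t - 15) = t*(t + 2)*(t + 3)*(t^2 - 4*t - 5) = t*(t + 1)*(t + 2)*(t + 3)*(t - 5)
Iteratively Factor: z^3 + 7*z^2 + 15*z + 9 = (z + 3)*(z^2 + 4*z + 3) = (z + 1)*(z + 3)*(z + 3)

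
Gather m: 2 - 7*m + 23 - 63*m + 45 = 70 - 70*m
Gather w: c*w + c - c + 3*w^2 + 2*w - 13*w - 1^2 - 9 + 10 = 3*w^2 + w*(c - 11)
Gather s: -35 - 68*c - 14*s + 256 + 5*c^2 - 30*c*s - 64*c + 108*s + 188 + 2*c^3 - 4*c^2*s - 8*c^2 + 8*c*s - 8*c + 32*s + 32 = 2*c^3 - 3*c^2 - 140*c + s*(-4*c^2 - 22*c + 126) + 441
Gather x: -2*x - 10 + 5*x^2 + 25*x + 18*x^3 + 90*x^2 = 18*x^3 + 95*x^2 + 23*x - 10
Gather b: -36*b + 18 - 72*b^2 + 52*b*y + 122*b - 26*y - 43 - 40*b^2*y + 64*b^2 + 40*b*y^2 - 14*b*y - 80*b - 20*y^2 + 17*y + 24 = b^2*(-40*y - 8) + b*(40*y^2 + 38*y + 6) - 20*y^2 - 9*y - 1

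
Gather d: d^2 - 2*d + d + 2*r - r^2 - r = d^2 - d - r^2 + r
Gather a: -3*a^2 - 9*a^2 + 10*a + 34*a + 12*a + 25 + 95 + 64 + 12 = -12*a^2 + 56*a + 196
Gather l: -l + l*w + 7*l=l*(w + 6)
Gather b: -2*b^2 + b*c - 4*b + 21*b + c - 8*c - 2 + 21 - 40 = -2*b^2 + b*(c + 17) - 7*c - 21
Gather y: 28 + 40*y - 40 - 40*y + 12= 0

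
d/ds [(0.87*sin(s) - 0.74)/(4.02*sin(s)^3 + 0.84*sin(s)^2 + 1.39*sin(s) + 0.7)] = (-6.9948*sin(s)^3 + 8.1936*sin(s)^2 + 1.2432*sin(s) + 1.6376)*cos(s)/(16.1604*sin(s)^6 + 6.7536*sin(s)^5 + 11.8812*sin(s)^4 + 7.9632*sin(s)^3 + 3.1081*sin(s)^2 + 1.946*sin(s) + 0.49)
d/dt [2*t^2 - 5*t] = 4*t - 5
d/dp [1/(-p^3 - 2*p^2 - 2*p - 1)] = (3*p^2 + 4*p + 2)/(p^3 + 2*p^2 + 2*p + 1)^2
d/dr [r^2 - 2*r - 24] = 2*r - 2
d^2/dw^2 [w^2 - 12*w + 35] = 2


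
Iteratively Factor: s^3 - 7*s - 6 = (s - 3)*(s^2 + 3*s + 2) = (s - 3)*(s + 2)*(s + 1)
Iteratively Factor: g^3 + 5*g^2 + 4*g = (g + 1)*(g^2 + 4*g) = g*(g + 1)*(g + 4)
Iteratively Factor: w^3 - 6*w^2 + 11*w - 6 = (w - 1)*(w^2 - 5*w + 6) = (w - 3)*(w - 1)*(w - 2)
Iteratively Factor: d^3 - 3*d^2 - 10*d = (d + 2)*(d^2 - 5*d) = (d - 5)*(d + 2)*(d)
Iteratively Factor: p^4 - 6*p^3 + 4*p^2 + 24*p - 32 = (p - 4)*(p^3 - 2*p^2 - 4*p + 8) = (p - 4)*(p + 2)*(p^2 - 4*p + 4) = (p - 4)*(p - 2)*(p + 2)*(p - 2)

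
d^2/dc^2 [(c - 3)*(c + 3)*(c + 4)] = 6*c + 8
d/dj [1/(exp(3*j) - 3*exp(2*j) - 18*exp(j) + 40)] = 3*(-exp(2*j) + 2*exp(j) + 6)*exp(j)/(exp(3*j) - 3*exp(2*j) - 18*exp(j) + 40)^2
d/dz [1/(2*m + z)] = -1/(2*m + z)^2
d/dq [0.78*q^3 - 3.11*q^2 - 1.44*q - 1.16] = 2.34*q^2 - 6.22*q - 1.44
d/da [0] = 0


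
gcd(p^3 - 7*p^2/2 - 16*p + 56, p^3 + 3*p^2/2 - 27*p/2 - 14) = p^2 + p/2 - 14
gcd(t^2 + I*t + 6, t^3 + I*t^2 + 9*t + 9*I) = t + 3*I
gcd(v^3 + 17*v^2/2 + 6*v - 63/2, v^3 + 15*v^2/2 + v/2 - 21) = v^2 + 11*v/2 - 21/2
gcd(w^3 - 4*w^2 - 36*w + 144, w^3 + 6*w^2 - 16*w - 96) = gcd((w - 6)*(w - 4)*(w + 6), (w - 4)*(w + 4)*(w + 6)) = w^2 + 2*w - 24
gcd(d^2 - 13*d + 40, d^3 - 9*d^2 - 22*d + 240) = d - 8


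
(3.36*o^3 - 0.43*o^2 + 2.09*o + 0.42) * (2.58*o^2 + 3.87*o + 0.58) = 8.6688*o^5 + 11.8938*o^4 + 5.6769*o^3 + 8.9225*o^2 + 2.8376*o + 0.2436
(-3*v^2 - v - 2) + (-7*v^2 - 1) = -10*v^2 - v - 3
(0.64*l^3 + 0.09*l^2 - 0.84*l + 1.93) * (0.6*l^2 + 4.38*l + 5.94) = 0.384*l^5 + 2.8572*l^4 + 3.6918*l^3 - 1.9866*l^2 + 3.4638*l + 11.4642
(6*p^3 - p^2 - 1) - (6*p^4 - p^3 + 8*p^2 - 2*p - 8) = -6*p^4 + 7*p^3 - 9*p^2 + 2*p + 7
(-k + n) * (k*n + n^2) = -k^2*n + n^3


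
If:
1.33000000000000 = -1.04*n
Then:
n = -1.28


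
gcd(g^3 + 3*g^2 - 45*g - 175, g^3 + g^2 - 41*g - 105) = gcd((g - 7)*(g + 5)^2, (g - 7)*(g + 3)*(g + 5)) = g^2 - 2*g - 35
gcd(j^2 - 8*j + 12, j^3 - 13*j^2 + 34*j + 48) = j - 6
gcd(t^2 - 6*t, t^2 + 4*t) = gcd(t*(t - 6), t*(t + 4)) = t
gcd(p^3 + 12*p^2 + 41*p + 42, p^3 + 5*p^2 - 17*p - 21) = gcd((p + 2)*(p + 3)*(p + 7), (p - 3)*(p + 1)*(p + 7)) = p + 7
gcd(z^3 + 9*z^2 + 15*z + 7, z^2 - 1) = z + 1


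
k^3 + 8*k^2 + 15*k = k*(k + 3)*(k + 5)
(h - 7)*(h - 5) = h^2 - 12*h + 35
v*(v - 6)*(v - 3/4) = v^3 - 27*v^2/4 + 9*v/2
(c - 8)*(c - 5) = c^2 - 13*c + 40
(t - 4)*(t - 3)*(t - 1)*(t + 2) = t^4 - 6*t^3 + 3*t^2 + 26*t - 24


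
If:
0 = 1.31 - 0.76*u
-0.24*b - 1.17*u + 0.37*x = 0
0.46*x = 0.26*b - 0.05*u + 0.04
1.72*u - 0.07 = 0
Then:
No Solution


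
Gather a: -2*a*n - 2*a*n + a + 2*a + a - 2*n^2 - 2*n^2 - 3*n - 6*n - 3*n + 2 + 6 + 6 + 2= a*(4 - 4*n) - 4*n^2 - 12*n + 16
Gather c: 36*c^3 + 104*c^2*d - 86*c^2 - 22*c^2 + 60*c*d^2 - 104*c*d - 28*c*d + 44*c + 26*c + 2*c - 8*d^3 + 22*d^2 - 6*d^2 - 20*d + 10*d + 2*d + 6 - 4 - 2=36*c^3 + c^2*(104*d - 108) + c*(60*d^2 - 132*d + 72) - 8*d^3 + 16*d^2 - 8*d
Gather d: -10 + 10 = 0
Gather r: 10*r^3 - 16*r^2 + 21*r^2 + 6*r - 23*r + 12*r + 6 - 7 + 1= 10*r^3 + 5*r^2 - 5*r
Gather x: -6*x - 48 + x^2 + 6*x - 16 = x^2 - 64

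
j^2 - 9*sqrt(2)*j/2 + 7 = (j - 7*sqrt(2)/2)*(j - sqrt(2))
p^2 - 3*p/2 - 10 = (p - 4)*(p + 5/2)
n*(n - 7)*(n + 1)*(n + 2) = n^4 - 4*n^3 - 19*n^2 - 14*n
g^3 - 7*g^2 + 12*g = g*(g - 4)*(g - 3)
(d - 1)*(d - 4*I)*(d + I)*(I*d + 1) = I*d^4 + 4*d^3 - I*d^3 - 4*d^2 + I*d^2 + 4*d - I*d - 4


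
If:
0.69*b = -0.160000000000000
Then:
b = -0.23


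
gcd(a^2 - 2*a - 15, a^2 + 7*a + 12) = a + 3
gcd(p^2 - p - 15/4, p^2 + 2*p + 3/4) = p + 3/2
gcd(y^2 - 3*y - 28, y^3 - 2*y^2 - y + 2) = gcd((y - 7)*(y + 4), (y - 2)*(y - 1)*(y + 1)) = 1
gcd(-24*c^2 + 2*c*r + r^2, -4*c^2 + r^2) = 1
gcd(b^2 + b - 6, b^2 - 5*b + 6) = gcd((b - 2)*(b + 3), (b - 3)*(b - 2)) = b - 2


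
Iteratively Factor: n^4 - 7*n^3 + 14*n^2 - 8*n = (n - 2)*(n^3 - 5*n^2 + 4*n) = n*(n - 2)*(n^2 - 5*n + 4) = n*(n - 4)*(n - 2)*(n - 1)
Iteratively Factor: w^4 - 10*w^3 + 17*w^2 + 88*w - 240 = (w + 3)*(w^3 - 13*w^2 + 56*w - 80) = (w - 5)*(w + 3)*(w^2 - 8*w + 16) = (w - 5)*(w - 4)*(w + 3)*(w - 4)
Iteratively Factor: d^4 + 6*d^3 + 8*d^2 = (d)*(d^3 + 6*d^2 + 8*d) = d^2*(d^2 + 6*d + 8) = d^2*(d + 2)*(d + 4)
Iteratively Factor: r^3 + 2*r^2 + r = (r + 1)*(r^2 + r) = r*(r + 1)*(r + 1)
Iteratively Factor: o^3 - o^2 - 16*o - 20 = (o + 2)*(o^2 - 3*o - 10) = (o - 5)*(o + 2)*(o + 2)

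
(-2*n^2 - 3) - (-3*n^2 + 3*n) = n^2 - 3*n - 3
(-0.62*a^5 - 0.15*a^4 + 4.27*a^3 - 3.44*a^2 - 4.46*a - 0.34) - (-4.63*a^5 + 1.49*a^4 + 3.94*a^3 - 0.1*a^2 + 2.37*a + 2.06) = 4.01*a^5 - 1.64*a^4 + 0.33*a^3 - 3.34*a^2 - 6.83*a - 2.4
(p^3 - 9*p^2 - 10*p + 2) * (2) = 2*p^3 - 18*p^2 - 20*p + 4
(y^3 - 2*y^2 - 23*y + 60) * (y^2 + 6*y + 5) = y^5 + 4*y^4 - 30*y^3 - 88*y^2 + 245*y + 300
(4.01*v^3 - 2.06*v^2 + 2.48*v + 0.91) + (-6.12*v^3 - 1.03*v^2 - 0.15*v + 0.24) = -2.11*v^3 - 3.09*v^2 + 2.33*v + 1.15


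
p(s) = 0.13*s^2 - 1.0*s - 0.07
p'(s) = 0.26*s - 1.0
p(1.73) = -1.41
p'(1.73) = -0.55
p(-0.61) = 0.59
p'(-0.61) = -1.16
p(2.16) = -1.62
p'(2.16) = -0.44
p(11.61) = 5.84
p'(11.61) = 2.02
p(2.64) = -1.80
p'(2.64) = -0.31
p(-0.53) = 0.50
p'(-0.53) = -1.14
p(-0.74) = 0.74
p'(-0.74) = -1.19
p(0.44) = -0.48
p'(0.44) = -0.89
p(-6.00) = 10.61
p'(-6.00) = -2.56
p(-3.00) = 4.10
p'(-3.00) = -1.78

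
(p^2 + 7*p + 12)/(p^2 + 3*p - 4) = (p + 3)/(p - 1)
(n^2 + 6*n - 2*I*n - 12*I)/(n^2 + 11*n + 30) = (n - 2*I)/(n + 5)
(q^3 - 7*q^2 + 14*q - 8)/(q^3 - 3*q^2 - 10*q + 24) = (q - 1)/(q + 3)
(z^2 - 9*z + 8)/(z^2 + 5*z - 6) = (z - 8)/(z + 6)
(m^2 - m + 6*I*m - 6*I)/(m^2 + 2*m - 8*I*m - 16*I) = (m^2 + m*(-1 + 6*I) - 6*I)/(m^2 + m*(2 - 8*I) - 16*I)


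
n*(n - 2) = n^2 - 2*n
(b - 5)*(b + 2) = b^2 - 3*b - 10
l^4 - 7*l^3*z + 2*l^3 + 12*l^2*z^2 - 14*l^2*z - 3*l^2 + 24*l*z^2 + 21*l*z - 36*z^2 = (l - 1)*(l + 3)*(l - 4*z)*(l - 3*z)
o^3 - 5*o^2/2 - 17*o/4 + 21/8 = (o - 7/2)*(o - 1/2)*(o + 3/2)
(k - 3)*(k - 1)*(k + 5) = k^3 + k^2 - 17*k + 15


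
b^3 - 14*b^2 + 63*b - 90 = (b - 6)*(b - 5)*(b - 3)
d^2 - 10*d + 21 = (d - 7)*(d - 3)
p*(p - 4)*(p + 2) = p^3 - 2*p^2 - 8*p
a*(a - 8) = a^2 - 8*a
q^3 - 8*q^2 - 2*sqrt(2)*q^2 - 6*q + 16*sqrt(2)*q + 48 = (q - 8)*(q - 3*sqrt(2))*(q + sqrt(2))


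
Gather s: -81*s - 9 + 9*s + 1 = -72*s - 8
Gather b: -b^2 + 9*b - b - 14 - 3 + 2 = -b^2 + 8*b - 15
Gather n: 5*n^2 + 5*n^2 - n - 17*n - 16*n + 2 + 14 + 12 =10*n^2 - 34*n + 28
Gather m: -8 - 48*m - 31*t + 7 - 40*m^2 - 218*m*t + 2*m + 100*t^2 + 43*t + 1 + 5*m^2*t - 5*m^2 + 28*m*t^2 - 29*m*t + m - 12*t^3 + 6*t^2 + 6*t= m^2*(5*t - 45) + m*(28*t^2 - 247*t - 45) - 12*t^3 + 106*t^2 + 18*t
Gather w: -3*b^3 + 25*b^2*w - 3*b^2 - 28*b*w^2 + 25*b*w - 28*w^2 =-3*b^3 - 3*b^2 + w^2*(-28*b - 28) + w*(25*b^2 + 25*b)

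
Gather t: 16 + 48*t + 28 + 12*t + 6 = 60*t + 50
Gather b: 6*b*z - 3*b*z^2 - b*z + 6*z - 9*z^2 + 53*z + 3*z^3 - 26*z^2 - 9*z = b*(-3*z^2 + 5*z) + 3*z^3 - 35*z^2 + 50*z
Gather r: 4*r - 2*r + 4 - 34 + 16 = 2*r - 14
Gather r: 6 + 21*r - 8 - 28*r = -7*r - 2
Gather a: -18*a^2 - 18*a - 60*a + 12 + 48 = -18*a^2 - 78*a + 60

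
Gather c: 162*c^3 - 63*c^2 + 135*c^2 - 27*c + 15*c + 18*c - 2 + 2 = 162*c^3 + 72*c^2 + 6*c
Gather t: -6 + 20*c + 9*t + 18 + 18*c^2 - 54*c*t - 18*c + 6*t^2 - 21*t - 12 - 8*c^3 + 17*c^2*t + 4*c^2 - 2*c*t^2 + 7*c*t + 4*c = -8*c^3 + 22*c^2 + 6*c + t^2*(6 - 2*c) + t*(17*c^2 - 47*c - 12)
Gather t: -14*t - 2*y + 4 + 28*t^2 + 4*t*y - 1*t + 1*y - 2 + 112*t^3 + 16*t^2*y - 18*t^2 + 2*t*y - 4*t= 112*t^3 + t^2*(16*y + 10) + t*(6*y - 19) - y + 2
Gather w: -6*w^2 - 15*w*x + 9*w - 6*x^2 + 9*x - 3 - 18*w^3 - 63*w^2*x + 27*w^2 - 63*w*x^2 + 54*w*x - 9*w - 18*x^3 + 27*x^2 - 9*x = -18*w^3 + w^2*(21 - 63*x) + w*(-63*x^2 + 39*x) - 18*x^3 + 21*x^2 - 3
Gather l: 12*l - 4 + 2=12*l - 2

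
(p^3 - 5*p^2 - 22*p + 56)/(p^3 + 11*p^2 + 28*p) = (p^2 - 9*p + 14)/(p*(p + 7))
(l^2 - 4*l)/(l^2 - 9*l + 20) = l/(l - 5)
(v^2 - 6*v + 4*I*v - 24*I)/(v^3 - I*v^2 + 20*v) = (v - 6)/(v*(v - 5*I))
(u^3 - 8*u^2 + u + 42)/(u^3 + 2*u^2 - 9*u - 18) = (u - 7)/(u + 3)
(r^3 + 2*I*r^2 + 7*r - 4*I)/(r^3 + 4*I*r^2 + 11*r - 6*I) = (r + 4*I)/(r + 6*I)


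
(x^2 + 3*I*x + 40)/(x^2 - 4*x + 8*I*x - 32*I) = (x - 5*I)/(x - 4)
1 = 1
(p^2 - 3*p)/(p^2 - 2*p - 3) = p/(p + 1)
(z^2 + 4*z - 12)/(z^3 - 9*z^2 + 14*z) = (z + 6)/(z*(z - 7))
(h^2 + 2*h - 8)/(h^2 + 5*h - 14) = (h + 4)/(h + 7)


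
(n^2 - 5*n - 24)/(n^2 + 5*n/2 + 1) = 2*(n^2 - 5*n - 24)/(2*n^2 + 5*n + 2)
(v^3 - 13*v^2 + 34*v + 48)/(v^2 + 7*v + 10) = (v^3 - 13*v^2 + 34*v + 48)/(v^2 + 7*v + 10)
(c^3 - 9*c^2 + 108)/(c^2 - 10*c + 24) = (c^2 - 3*c - 18)/(c - 4)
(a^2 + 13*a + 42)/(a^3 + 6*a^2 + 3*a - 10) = (a^2 + 13*a + 42)/(a^3 + 6*a^2 + 3*a - 10)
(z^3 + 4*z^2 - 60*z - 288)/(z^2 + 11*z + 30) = (z^2 - 2*z - 48)/(z + 5)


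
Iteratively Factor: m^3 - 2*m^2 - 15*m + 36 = (m - 3)*(m^2 + m - 12) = (m - 3)*(m + 4)*(m - 3)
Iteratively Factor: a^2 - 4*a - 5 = (a - 5)*(a + 1)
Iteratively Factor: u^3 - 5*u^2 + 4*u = (u)*(u^2 - 5*u + 4) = u*(u - 4)*(u - 1)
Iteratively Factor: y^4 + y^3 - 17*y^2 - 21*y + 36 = (y + 3)*(y^3 - 2*y^2 - 11*y + 12) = (y + 3)^2*(y^2 - 5*y + 4) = (y - 4)*(y + 3)^2*(y - 1)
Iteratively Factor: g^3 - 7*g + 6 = (g - 1)*(g^2 + g - 6) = (g - 2)*(g - 1)*(g + 3)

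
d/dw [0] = 0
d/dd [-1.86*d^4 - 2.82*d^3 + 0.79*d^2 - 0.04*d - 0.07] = -7.44*d^3 - 8.46*d^2 + 1.58*d - 0.04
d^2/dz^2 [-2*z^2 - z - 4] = -4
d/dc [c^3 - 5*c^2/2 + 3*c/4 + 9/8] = 3*c^2 - 5*c + 3/4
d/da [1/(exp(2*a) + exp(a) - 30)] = (-2*exp(a) - 1)*exp(a)/(exp(2*a) + exp(a) - 30)^2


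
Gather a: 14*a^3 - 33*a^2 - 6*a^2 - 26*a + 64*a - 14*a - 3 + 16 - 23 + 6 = 14*a^3 - 39*a^2 + 24*a - 4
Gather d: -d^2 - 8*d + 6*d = -d^2 - 2*d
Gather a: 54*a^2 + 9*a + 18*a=54*a^2 + 27*a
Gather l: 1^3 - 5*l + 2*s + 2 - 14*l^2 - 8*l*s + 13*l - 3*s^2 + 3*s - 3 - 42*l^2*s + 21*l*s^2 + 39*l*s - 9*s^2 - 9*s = l^2*(-42*s - 14) + l*(21*s^2 + 31*s + 8) - 12*s^2 - 4*s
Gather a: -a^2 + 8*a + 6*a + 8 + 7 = -a^2 + 14*a + 15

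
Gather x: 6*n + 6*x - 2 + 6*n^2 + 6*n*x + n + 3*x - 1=6*n^2 + 7*n + x*(6*n + 9) - 3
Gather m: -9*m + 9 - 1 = 8 - 9*m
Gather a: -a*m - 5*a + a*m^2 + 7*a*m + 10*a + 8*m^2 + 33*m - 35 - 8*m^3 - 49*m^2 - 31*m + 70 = a*(m^2 + 6*m + 5) - 8*m^3 - 41*m^2 + 2*m + 35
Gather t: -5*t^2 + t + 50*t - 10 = -5*t^2 + 51*t - 10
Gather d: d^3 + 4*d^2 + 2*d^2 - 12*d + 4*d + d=d^3 + 6*d^2 - 7*d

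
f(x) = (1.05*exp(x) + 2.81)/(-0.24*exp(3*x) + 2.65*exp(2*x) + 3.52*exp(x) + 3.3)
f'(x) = (1.05*exp(x) + 2.81)*(0.72*exp(3*x) - 5.3*exp(2*x) - 3.52*exp(x))/(-0.24*exp(3*x) + 2.65*exp(2*x) + 3.52*exp(x) + 3.3)^2 + 1.05*exp(x)/(-0.24*exp(3*x) + 2.65*exp(2*x) + 3.52*exp(x) + 3.3)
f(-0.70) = 0.59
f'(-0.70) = -0.22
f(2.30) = 0.21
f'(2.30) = 0.66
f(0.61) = 0.27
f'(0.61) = -0.21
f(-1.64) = 0.74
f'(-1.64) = -0.11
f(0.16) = 0.38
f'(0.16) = -0.25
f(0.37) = 0.33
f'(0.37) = -0.23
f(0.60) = 0.28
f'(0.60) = -0.21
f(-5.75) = 0.85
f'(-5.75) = -0.00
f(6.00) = 0.00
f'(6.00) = 0.00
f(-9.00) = 0.85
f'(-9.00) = 0.00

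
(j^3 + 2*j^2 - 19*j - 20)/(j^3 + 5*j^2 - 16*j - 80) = (j + 1)/(j + 4)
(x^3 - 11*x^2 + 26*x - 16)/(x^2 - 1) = (x^2 - 10*x + 16)/(x + 1)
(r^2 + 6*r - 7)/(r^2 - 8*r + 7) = (r + 7)/(r - 7)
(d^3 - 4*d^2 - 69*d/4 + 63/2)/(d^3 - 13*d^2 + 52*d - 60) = (d^2 + 2*d - 21/4)/(d^2 - 7*d + 10)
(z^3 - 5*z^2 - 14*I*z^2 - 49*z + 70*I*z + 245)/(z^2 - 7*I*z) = z - 5 - 7*I + 35*I/z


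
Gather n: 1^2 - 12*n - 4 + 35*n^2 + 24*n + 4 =35*n^2 + 12*n + 1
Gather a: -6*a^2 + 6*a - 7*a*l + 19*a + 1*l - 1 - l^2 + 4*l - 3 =-6*a^2 + a*(25 - 7*l) - l^2 + 5*l - 4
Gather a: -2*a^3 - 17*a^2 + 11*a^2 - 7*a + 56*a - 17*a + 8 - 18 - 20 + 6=-2*a^3 - 6*a^2 + 32*a - 24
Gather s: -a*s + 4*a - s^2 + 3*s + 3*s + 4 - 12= 4*a - s^2 + s*(6 - a) - 8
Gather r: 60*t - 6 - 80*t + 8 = 2 - 20*t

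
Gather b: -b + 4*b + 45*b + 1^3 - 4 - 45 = 48*b - 48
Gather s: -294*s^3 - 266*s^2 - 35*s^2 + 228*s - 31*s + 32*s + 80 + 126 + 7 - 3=-294*s^3 - 301*s^2 + 229*s + 210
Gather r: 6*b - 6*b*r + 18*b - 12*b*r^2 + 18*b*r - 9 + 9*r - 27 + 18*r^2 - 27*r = 24*b + r^2*(18 - 12*b) + r*(12*b - 18) - 36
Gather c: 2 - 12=-10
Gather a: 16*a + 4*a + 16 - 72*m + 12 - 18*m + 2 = 20*a - 90*m + 30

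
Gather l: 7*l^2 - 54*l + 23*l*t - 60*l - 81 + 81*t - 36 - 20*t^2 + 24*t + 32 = 7*l^2 + l*(23*t - 114) - 20*t^2 + 105*t - 85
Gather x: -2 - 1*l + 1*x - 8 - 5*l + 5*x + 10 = -6*l + 6*x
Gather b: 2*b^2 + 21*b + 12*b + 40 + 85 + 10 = 2*b^2 + 33*b + 135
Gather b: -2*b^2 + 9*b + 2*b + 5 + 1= -2*b^2 + 11*b + 6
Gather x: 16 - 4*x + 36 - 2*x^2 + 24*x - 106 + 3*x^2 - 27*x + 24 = x^2 - 7*x - 30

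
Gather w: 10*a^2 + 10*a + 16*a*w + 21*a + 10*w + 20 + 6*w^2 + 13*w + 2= 10*a^2 + 31*a + 6*w^2 + w*(16*a + 23) + 22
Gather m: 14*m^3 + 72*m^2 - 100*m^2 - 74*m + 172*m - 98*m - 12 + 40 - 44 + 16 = 14*m^3 - 28*m^2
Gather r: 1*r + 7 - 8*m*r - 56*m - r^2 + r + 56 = -56*m - r^2 + r*(2 - 8*m) + 63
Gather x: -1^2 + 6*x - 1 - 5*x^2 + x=-5*x^2 + 7*x - 2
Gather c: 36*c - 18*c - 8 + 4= 18*c - 4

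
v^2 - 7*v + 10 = (v - 5)*(v - 2)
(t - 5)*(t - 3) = t^2 - 8*t + 15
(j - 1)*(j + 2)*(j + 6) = j^3 + 7*j^2 + 4*j - 12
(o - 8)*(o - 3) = o^2 - 11*o + 24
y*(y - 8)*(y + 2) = y^3 - 6*y^2 - 16*y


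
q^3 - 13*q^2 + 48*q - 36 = (q - 6)^2*(q - 1)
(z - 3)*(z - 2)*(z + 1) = z^3 - 4*z^2 + z + 6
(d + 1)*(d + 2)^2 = d^3 + 5*d^2 + 8*d + 4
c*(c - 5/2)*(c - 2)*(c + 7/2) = c^4 - c^3 - 43*c^2/4 + 35*c/2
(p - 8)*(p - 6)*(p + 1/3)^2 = p^4 - 40*p^3/3 + 349*p^2/9 + 274*p/9 + 16/3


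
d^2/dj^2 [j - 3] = 0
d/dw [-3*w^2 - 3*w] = -6*w - 3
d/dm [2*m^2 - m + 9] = 4*m - 1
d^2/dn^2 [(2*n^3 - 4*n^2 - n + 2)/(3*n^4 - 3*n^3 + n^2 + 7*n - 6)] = 4*(9*n^9 - 54*n^8 + 18*n^7 - 30*n^6 + 378*n^5 - 549*n^4 + 238*n^3 - 60*n^2 + 66*n - 38)/(27*n^12 - 81*n^11 + 108*n^10 + 108*n^9 - 504*n^8 + 630*n^7 + 46*n^6 - 1068*n^5 + 1209*n^4 - 233*n^3 - 774*n^2 + 756*n - 216)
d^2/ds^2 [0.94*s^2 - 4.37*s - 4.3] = 1.88000000000000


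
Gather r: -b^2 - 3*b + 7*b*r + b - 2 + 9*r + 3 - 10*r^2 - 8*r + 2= -b^2 - 2*b - 10*r^2 + r*(7*b + 1) + 3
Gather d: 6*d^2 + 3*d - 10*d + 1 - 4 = 6*d^2 - 7*d - 3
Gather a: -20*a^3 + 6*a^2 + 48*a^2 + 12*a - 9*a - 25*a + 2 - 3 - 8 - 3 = -20*a^3 + 54*a^2 - 22*a - 12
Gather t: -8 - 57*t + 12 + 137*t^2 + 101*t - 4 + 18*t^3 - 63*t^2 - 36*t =18*t^3 + 74*t^2 + 8*t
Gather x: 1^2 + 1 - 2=0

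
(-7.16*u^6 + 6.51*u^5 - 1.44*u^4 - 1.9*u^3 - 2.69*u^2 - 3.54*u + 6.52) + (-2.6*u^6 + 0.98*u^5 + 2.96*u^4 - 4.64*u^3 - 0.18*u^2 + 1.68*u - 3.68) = -9.76*u^6 + 7.49*u^5 + 1.52*u^4 - 6.54*u^3 - 2.87*u^2 - 1.86*u + 2.84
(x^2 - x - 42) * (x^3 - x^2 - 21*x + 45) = x^5 - 2*x^4 - 62*x^3 + 108*x^2 + 837*x - 1890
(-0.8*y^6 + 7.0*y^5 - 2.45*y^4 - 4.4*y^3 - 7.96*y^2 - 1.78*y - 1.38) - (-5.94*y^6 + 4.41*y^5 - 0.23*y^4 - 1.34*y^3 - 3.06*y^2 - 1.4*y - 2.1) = 5.14*y^6 + 2.59*y^5 - 2.22*y^4 - 3.06*y^3 - 4.9*y^2 - 0.38*y + 0.72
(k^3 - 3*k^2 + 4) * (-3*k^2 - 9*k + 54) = -3*k^5 + 81*k^3 - 174*k^2 - 36*k + 216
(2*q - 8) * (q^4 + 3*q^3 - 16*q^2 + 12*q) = 2*q^5 - 2*q^4 - 56*q^3 + 152*q^2 - 96*q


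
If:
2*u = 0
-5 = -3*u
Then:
No Solution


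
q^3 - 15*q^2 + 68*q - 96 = (q - 8)*(q - 4)*(q - 3)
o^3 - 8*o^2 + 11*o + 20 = (o - 5)*(o - 4)*(o + 1)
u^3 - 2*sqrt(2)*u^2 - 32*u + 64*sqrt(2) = (u - 4*sqrt(2))*(u - 2*sqrt(2))*(u + 4*sqrt(2))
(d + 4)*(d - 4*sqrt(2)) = d^2 - 4*sqrt(2)*d + 4*d - 16*sqrt(2)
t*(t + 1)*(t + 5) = t^3 + 6*t^2 + 5*t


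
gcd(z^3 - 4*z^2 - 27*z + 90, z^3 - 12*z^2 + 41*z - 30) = z - 6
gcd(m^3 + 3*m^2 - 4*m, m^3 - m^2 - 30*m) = m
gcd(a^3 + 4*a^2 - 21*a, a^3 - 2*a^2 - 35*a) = a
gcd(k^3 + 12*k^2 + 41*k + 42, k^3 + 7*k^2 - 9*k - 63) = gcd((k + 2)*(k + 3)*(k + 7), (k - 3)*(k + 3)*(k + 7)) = k^2 + 10*k + 21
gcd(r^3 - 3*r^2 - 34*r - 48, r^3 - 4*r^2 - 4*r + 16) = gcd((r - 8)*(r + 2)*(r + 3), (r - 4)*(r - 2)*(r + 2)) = r + 2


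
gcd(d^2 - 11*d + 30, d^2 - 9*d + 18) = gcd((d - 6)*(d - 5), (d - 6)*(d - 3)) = d - 6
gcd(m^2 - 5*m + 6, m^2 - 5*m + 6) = m^2 - 5*m + 6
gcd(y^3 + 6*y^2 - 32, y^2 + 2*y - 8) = y^2 + 2*y - 8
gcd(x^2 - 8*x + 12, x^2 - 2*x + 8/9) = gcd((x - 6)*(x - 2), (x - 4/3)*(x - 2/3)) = 1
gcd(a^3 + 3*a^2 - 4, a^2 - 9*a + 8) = a - 1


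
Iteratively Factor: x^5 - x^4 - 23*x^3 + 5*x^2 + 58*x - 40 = (x + 2)*(x^4 - 3*x^3 - 17*x^2 + 39*x - 20) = (x + 2)*(x + 4)*(x^3 - 7*x^2 + 11*x - 5) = (x - 5)*(x + 2)*(x + 4)*(x^2 - 2*x + 1) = (x - 5)*(x - 1)*(x + 2)*(x + 4)*(x - 1)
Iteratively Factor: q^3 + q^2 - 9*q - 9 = (q - 3)*(q^2 + 4*q + 3) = (q - 3)*(q + 3)*(q + 1)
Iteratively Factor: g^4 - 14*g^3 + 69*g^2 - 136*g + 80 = (g - 5)*(g^3 - 9*g^2 + 24*g - 16) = (g - 5)*(g - 4)*(g^2 - 5*g + 4) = (g - 5)*(g - 4)*(g - 1)*(g - 4)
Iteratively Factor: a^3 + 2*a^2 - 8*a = (a)*(a^2 + 2*a - 8) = a*(a + 4)*(a - 2)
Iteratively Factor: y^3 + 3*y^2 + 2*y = (y)*(y^2 + 3*y + 2) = y*(y + 2)*(y + 1)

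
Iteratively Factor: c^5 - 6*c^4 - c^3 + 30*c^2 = (c + 2)*(c^4 - 8*c^3 + 15*c^2) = c*(c + 2)*(c^3 - 8*c^2 + 15*c) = c*(c - 3)*(c + 2)*(c^2 - 5*c) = c^2*(c - 3)*(c + 2)*(c - 5)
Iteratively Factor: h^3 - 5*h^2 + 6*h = (h - 3)*(h^2 - 2*h) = h*(h - 3)*(h - 2)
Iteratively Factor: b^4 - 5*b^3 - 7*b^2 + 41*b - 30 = (b - 1)*(b^3 - 4*b^2 - 11*b + 30) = (b - 1)*(b + 3)*(b^2 - 7*b + 10) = (b - 2)*(b - 1)*(b + 3)*(b - 5)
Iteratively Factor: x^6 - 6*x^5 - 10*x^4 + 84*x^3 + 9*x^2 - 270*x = (x - 3)*(x^5 - 3*x^4 - 19*x^3 + 27*x^2 + 90*x) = (x - 3)*(x + 3)*(x^4 - 6*x^3 - x^2 + 30*x) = (x - 5)*(x - 3)*(x + 3)*(x^3 - x^2 - 6*x) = x*(x - 5)*(x - 3)*(x + 3)*(x^2 - x - 6) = x*(x - 5)*(x - 3)*(x + 2)*(x + 3)*(x - 3)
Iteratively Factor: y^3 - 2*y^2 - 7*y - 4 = (y - 4)*(y^2 + 2*y + 1) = (y - 4)*(y + 1)*(y + 1)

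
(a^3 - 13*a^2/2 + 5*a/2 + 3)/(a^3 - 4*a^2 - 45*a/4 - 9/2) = 2*(a - 1)/(2*a + 3)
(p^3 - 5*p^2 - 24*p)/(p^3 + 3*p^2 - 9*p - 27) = p*(p - 8)/(p^2 - 9)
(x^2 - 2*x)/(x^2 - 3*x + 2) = x/(x - 1)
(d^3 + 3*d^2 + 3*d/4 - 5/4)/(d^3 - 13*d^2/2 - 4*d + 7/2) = (d + 5/2)/(d - 7)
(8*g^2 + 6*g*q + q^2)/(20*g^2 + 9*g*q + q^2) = (2*g + q)/(5*g + q)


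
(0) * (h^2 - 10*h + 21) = 0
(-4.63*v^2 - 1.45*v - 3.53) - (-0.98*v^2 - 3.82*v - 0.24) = -3.65*v^2 + 2.37*v - 3.29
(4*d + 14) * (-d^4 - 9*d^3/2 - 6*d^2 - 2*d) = -4*d^5 - 32*d^4 - 87*d^3 - 92*d^2 - 28*d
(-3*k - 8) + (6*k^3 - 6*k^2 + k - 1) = 6*k^3 - 6*k^2 - 2*k - 9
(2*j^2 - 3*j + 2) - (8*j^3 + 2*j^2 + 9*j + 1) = -8*j^3 - 12*j + 1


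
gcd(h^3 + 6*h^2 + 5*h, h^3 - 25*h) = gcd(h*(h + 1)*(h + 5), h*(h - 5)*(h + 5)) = h^2 + 5*h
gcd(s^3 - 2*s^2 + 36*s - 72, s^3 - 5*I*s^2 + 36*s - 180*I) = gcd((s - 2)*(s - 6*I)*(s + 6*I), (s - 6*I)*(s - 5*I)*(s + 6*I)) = s^2 + 36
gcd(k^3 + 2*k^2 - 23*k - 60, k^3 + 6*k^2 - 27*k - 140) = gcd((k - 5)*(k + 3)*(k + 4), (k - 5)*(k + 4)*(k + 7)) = k^2 - k - 20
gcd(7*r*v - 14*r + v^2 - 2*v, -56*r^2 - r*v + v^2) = 7*r + v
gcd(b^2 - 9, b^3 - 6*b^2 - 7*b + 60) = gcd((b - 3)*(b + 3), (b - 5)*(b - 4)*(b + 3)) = b + 3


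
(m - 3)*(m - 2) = m^2 - 5*m + 6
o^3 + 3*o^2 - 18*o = o*(o - 3)*(o + 6)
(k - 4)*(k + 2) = k^2 - 2*k - 8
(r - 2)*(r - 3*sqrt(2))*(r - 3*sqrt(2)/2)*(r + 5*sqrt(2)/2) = r^4 - 2*sqrt(2)*r^3 - 2*r^3 - 27*r^2/2 + 4*sqrt(2)*r^2 + 27*r + 45*sqrt(2)*r/2 - 45*sqrt(2)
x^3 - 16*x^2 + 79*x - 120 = (x - 8)*(x - 5)*(x - 3)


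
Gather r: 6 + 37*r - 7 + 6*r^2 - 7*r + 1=6*r^2 + 30*r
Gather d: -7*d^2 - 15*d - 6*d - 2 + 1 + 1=-7*d^2 - 21*d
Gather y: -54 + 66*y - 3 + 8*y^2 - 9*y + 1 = 8*y^2 + 57*y - 56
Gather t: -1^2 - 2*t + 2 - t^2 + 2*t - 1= -t^2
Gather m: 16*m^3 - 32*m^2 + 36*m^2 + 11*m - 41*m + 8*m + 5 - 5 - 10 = 16*m^3 + 4*m^2 - 22*m - 10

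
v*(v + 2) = v^2 + 2*v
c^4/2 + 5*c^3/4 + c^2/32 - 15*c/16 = c*(c/2 + 1)*(c - 3/4)*(c + 5/4)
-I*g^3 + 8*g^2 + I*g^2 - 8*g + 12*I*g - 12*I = (g + 2*I)*(g + 6*I)*(-I*g + I)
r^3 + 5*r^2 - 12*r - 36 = (r - 3)*(r + 2)*(r + 6)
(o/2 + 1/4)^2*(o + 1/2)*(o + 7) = o^4/4 + 17*o^3/8 + 45*o^2/16 + 43*o/32 + 7/32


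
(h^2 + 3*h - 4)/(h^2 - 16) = (h - 1)/(h - 4)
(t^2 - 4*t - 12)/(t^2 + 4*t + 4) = (t - 6)/(t + 2)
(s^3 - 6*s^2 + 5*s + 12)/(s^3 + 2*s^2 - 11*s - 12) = (s - 4)/(s + 4)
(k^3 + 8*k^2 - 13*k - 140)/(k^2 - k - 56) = (k^2 + k - 20)/(k - 8)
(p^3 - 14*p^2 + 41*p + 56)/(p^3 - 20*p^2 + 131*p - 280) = (p + 1)/(p - 5)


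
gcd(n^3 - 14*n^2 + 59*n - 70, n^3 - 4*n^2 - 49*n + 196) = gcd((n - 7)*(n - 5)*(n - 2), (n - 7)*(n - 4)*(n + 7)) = n - 7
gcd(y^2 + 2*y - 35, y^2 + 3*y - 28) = y + 7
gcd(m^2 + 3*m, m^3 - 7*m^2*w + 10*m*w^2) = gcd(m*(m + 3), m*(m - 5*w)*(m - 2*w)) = m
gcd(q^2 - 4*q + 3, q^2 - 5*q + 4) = q - 1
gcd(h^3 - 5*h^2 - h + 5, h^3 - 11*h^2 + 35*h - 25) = h^2 - 6*h + 5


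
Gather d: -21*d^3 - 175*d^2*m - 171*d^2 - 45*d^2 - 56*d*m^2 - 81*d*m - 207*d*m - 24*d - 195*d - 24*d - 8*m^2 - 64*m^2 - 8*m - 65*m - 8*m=-21*d^3 + d^2*(-175*m - 216) + d*(-56*m^2 - 288*m - 243) - 72*m^2 - 81*m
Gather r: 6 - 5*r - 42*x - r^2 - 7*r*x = -r^2 + r*(-7*x - 5) - 42*x + 6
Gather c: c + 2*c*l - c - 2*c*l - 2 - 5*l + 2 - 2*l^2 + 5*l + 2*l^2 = 0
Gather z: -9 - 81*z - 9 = -81*z - 18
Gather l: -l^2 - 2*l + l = -l^2 - l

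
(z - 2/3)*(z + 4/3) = z^2 + 2*z/3 - 8/9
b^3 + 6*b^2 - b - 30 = (b - 2)*(b + 3)*(b + 5)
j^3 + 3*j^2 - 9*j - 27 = (j - 3)*(j + 3)^2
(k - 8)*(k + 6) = k^2 - 2*k - 48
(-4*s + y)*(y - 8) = -4*s*y + 32*s + y^2 - 8*y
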